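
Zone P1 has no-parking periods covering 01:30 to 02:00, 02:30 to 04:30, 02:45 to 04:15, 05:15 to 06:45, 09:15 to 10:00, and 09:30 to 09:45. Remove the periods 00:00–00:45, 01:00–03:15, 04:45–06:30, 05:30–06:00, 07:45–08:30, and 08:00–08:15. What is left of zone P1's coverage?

Merge the first list: 01:30-02:00, 02:30-04:30, 05:15-06:45, 09:15-10:00.
Merge the second list: 00:00-00:45, 01:00-03:15, 04:45-06:30, 07:45-08:30.
01:30-02:00: fully covered by B → removed.
02:30-04:30 minus B → 03:15-04:30.
05:15-06:45 minus B → 06:30-06:45.
09:15-10:00: no B overlap → unchanged.

03:15-04:30, 06:30-06:45, 09:15-10:00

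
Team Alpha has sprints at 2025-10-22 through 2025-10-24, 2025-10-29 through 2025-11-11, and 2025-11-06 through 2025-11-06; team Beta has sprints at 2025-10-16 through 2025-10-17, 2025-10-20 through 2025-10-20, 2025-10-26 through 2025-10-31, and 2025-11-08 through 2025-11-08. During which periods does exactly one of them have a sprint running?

First set merges to 2025-10-22 through 2025-10-24, 2025-10-29 through 2025-11-11.
Only in the first: 2025-10-22 through 2025-10-24, 2025-11-01 through 2025-11-07, 2025-11-09 through 2025-11-11.
Only in the second: 2025-10-16 through 2025-10-17, 2025-10-20 through 2025-10-20, 2025-10-26 through 2025-10-28.
Together these are the periods covered by exactly one.

2025-10-16 through 2025-10-17, 2025-10-20 through 2025-10-20, 2025-10-22 through 2025-10-24, 2025-10-26 through 2025-10-28, 2025-11-01 through 2025-11-07, 2025-11-09 through 2025-11-11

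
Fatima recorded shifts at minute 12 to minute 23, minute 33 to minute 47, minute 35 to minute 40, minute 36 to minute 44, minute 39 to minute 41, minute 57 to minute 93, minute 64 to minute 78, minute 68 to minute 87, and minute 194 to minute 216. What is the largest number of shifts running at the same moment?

Walk the sorted start/end points keeping a running depth.
The depth first hits 4 at minute 39.

4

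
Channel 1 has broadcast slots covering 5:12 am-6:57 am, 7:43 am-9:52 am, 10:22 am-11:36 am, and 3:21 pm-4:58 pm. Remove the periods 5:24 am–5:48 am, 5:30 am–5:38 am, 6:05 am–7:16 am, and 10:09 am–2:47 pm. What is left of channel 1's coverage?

5:12 am–5:24 am, 5:48 am–6:05 am, 7:43 am–9:52 am, 3:21 pm–4:58 pm

Second set merges to 5:24 am–5:48 am, 6:05 am–7:16 am, 10:09 am–2:47 pm.
5:12 am–6:57 am with B removed leaves 5:12 am–5:24 am, 5:48 am–6:05 am.
7:43 am–9:52 am is untouched.
10:22 am–11:36 am lies entirely inside B → drops out.
3:21 pm–4:58 pm is untouched.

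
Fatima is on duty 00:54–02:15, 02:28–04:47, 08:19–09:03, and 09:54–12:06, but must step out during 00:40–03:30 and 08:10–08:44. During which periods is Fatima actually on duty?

03:30–04:47, 08:44–09:03, 09:54–12:06

00:54–02:15: entirely removed.
02:28–04:47 \ B = 03:30–04:47.
08:19–09:03 \ B = 08:44–09:03.
09:54–12:06: nothing removed.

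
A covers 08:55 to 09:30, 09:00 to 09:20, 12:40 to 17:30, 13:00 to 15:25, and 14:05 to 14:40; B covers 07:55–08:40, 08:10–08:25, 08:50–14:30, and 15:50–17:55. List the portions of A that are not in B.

14:30–15:50

A, merged: 08:55–09:30, 12:40–17:30.
B, merged: 07:55–08:40, 08:50–14:30, 15:50–17:55.
08:55–09:30: entirely removed.
12:40–17:30 \ B = 14:30–15:50.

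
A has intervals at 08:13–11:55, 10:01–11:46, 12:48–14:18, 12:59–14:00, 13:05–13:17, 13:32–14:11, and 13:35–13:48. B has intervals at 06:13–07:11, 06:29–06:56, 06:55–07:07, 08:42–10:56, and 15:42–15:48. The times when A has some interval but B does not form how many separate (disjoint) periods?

3

First set merges to 08:13-11:55, 12:48-14:18.
Second set merges to 06:13-07:11, 08:42-10:56, 15:42-15:48.
A \ B = 08:13-08:42, 10:56-11:55, 12:48-14:18.
That is 3 disjoint pieces.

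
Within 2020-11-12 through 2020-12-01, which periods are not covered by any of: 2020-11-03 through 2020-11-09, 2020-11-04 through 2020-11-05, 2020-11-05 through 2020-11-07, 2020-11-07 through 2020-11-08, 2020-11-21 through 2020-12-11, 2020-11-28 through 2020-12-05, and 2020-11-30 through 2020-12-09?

2020-11-12 through 2020-11-20

The merged coverage is 2020-11-03 through 2020-11-09, 2020-11-21 through 2020-12-11.
Complement within 2020-11-12 through 2020-12-01: 2020-11-12 through 2020-11-20.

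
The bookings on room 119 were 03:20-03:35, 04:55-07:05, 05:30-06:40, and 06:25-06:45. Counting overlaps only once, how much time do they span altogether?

Merged: 03:20-03:35, 04:55-07:05.
Lengths: 15 min + 2 h 10 min = 2 h 25 min.

2 h 25 min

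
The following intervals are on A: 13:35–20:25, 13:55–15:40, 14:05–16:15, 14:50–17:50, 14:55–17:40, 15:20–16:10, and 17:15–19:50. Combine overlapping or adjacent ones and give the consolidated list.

13:55–15:40 overlaps/touches 13:35–20:25 → extend to 13:35–20:25.
14:05–16:15 overlaps/touches 13:35–20:25 → extend to 13:35–20:25.
14:50–17:50 overlaps/touches 13:35–20:25 → extend to 13:35–20:25.
14:55–17:40 overlaps/touches 13:35–20:25 → extend to 13:35–20:25.
15:20–16:10 overlaps/touches 13:35–20:25 → extend to 13:35–20:25.
17:15–19:50 overlaps/touches 13:35–20:25 → extend to 13:35–20:25.

13:35–20:25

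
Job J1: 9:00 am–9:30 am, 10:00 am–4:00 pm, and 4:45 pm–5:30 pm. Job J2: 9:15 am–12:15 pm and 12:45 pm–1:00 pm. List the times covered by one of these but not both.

A \ B = 9:00 am–9:15 am, 12:15 pm–12:45 pm, 1:00 pm–4:00 pm, 4:45 pm–5:30 pm.
B \ A = 9:30 am–10:00 am.
Union of the two gives the symmetric difference.

9:00 am–9:15 am, 9:30 am–10:00 am, 12:15 pm–12:45 pm, 1:00 pm–4:00 pm, 4:45 pm–5:30 pm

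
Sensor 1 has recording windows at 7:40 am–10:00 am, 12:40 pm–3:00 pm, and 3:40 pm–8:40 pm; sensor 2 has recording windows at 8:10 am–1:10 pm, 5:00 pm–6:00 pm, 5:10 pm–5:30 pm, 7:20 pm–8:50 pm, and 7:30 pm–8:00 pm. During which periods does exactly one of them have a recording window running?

Second set merges to 8:10 am-1:10 pm, 5:00 pm-6:00 pm, 7:20 pm-8:50 pm.
A \ B = 7:40 am-8:10 am, 1:10 pm-3:00 pm, 3:40 pm-5:00 pm, 6:00 pm-7:20 pm.
B \ A = 10:00 am-12:40 pm, 8:40 pm-8:50 pm.
Union of the two gives the symmetric difference.

7:40 am-8:10 am, 10:00 am-12:40 pm, 1:10 pm-3:00 pm, 3:40 pm-5:00 pm, 6:00 pm-7:20 pm, 8:40 pm-8:50 pm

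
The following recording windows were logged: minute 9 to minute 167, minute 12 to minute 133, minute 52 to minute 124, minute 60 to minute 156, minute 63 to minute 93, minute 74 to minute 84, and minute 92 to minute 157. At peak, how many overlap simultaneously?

At minute 74, 6 of the intervals are simultaneously active.
No point has more.

6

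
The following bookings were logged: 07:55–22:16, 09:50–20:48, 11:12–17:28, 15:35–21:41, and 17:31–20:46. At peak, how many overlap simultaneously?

At 15:35, 4 of the intervals are simultaneously active.
No point has more.

4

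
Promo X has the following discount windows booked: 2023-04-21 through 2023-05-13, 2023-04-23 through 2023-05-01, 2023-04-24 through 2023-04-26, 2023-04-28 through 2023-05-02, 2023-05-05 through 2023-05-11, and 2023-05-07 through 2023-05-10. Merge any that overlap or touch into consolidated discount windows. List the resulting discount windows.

2023-04-21 through 2023-05-13

2023-04-23 through 2023-05-01 overlaps/touches 2023-04-21 through 2023-05-13 → extend to 2023-04-21 through 2023-05-13.
2023-04-24 through 2023-04-26 overlaps/touches 2023-04-21 through 2023-05-13 → extend to 2023-04-21 through 2023-05-13.
2023-04-28 through 2023-05-02 overlaps/touches 2023-04-21 through 2023-05-13 → extend to 2023-04-21 through 2023-05-13.
2023-05-05 through 2023-05-11 overlaps/touches 2023-04-21 through 2023-05-13 → extend to 2023-04-21 through 2023-05-13.
2023-05-07 through 2023-05-10 overlaps/touches 2023-04-21 through 2023-05-13 → extend to 2023-04-21 through 2023-05-13.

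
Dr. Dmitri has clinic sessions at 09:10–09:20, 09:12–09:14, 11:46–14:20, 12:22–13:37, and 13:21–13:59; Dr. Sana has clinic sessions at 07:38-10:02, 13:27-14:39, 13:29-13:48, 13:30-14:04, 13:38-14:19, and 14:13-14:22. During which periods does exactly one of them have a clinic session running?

07:38–09:10, 09:20–10:02, 11:46–13:27, 14:20–14:39

A, merged: 09:10–09:20, 11:46–14:20.
B, merged: 07:38–10:02, 13:27–14:39.
Only in the first: 11:46–13:27.
Only in the second: 07:38–09:10, 09:20–10:02, 14:20–14:39.
Together these are the periods covered by exactly one.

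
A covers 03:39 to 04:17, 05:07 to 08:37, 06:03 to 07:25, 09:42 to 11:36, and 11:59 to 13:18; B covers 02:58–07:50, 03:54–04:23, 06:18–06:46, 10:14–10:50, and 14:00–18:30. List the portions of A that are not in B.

07:50–08:37, 09:42–10:14, 10:50–11:36, 11:59–13:18

First set merges to 03:39–04:17, 05:07–08:37, 09:42–11:36, 11:59–13:18.
Second set merges to 02:58–07:50, 10:14–10:50, 14:00–18:30.
03:39–04:17: fully covered by B → removed.
05:07–08:37 minus B → 07:50–08:37.
09:42–11:36 minus B → 09:42–10:14, 10:50–11:36.
11:59–13:18: no B overlap → unchanged.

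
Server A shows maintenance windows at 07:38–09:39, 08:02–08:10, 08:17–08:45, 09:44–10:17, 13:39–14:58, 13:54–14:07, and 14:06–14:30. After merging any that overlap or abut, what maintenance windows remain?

08:02-08:10 overlaps/touches 07:38-09:39 → extend to 07:38-09:39.
08:17-08:45 overlaps/touches 07:38-09:39 → extend to 07:38-09:39.
09:44-10:17 is disjoint → start new block.
13:39-14:58 is disjoint → start new block.
13:54-14:07 overlaps/touches 13:39-14:58 → extend to 13:39-14:58.
14:06-14:30 overlaps/touches 13:39-14:58 → extend to 13:39-14:58.

07:38-09:39, 09:44-10:17, 13:39-14:58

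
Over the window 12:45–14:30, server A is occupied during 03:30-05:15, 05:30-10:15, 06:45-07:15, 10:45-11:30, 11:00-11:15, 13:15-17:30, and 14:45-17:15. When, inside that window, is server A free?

The merged coverage is 03:30–05:15, 05:30–10:15, 10:45–11:30, 13:15–17:30.
Complement within 12:45–14:30: 12:45–13:15.

12:45–13:15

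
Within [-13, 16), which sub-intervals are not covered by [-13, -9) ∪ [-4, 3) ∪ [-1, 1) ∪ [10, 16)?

[-9, -4) ∪ [3, 10)

After merging, the occupied span is [-13, -9), [-4, 3), [10, 16).
Complement within [-13, 16): [-9, -4), [3, 10).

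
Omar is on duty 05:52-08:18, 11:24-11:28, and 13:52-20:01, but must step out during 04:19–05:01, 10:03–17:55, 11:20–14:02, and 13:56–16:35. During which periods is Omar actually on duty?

05:52-08:18, 17:55-20:01

Second set merges to 04:19-05:01, 10:03-17:55.
05:52-08:18: no B overlap → unchanged.
11:24-11:28: fully covered by B → removed.
13:52-20:01 minus B → 17:55-20:01.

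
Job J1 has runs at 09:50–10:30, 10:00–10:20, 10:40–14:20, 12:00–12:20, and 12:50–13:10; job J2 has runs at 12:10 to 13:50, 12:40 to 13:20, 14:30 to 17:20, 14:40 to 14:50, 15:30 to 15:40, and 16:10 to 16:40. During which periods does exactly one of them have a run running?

09:50-10:30, 10:40-12:10, 13:50-14:20, 14:30-17:20

First set merges to 09:50-10:30, 10:40-14:20.
Second set merges to 12:10-13:50, 14:30-17:20.
Only in the first: 09:50-10:30, 10:40-12:10, 13:50-14:20.
Only in the second: 14:30-17:20.
Together these are the periods covered by exactly one.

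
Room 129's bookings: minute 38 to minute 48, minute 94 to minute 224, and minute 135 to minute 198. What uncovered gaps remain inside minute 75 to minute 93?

minute 75 to minute 93

Covered (merged): minute 38 to minute 48, minute 94 to minute 224.
Complement within minute 75 to minute 93: minute 75 to minute 93.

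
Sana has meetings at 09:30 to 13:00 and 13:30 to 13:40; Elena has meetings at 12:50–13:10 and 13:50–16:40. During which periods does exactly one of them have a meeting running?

Only in the first: 09:30–12:50, 13:30–13:40.
Only in the second: 13:00–13:10, 13:50–16:40.
Together these are the periods covered by exactly one.

09:30–12:50, 13:00–13:10, 13:30–13:40, 13:50–16:40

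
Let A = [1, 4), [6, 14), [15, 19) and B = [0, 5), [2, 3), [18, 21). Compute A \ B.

[6, 14) ∪ [15, 18)

Second set merges to [0, 5), [18, 21).
[1, 4) lies entirely inside B → drops out.
[6, 14) is untouched.
[15, 19) with B removed leaves [15, 18).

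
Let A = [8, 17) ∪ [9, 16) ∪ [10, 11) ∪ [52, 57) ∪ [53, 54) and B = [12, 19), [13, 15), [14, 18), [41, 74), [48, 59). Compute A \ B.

[8, 12)

Merge the first list: [8, 17), [52, 57).
Merge the second list: [12, 19), [41, 74).
[8, 17) \ B = [8, 12).
[52, 57): entirely removed.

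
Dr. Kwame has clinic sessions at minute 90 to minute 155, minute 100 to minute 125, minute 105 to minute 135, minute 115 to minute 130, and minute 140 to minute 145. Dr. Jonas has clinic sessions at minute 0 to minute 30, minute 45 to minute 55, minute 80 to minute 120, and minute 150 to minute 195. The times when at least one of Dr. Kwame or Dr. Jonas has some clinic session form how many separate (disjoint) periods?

3

Merge the first list: minute 90 to minute 155.
A ∪ B = minute 0 to minute 30, minute 45 to minute 55, minute 80 to minute 195.
That is 3 disjoint pieces.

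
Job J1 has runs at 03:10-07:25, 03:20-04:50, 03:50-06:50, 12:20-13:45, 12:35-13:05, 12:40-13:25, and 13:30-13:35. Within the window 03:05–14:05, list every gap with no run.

The merged coverage is 03:10–07:25, 12:20–13:45.
Gaps within 03:05–14:05: 03:05–03:10, 07:25–12:20, 13:45–14:05.

03:05–03:10, 07:25–12:20, 13:45–14:05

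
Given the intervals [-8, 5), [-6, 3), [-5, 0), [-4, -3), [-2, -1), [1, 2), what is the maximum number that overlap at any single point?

4

Sweep endpoints in order; track running count of active intervals.
Peak of 4 reached at -4.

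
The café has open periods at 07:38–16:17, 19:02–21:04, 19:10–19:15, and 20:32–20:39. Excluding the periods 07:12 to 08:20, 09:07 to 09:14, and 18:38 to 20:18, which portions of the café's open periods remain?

08:20–09:07, 09:14–16:17, 20:18–21:04

A, merged: 07:38–16:17, 19:02–21:04.
07:38–16:17 with B removed leaves 08:20–09:07, 09:14–16:17.
19:02–21:04 with B removed leaves 20:18–21:04.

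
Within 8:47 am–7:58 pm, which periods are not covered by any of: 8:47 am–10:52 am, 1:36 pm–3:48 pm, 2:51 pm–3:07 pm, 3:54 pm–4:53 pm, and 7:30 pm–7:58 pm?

Covered (merged): 8:47 am–10:52 am, 1:36 pm–3:48 pm, 3:54 pm–4:53 pm, 7:30 pm–7:58 pm.
Complement within 8:47 am–7:58 pm: 10:52 am–1:36 pm, 3:48 pm–3:54 pm, 4:53 pm–7:30 pm.

10:52 am–1:36 pm, 3:48 pm–3:54 pm, 4:53 pm–7:30 pm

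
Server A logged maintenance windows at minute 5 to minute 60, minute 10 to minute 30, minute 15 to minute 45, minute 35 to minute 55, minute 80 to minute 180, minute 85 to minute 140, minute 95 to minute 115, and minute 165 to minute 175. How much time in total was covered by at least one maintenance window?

155 minutes

Merged: minute 5 to minute 60, minute 80 to minute 180.
Lengths: 55 minutes + 100 minutes = 155 minutes.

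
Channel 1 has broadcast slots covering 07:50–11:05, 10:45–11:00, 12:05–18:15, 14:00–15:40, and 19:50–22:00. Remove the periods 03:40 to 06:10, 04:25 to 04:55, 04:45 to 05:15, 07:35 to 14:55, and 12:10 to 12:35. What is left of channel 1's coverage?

A, merged: 07:50–11:05, 12:05–18:15, 19:50–22:00.
B, merged: 03:40–06:10, 07:35–14:55.
07:50–11:05 lies entirely inside B → drops out.
12:05–18:15 with B removed leaves 14:55–18:15.
19:50–22:00 is untouched.

14:55–18:15, 19:50–22:00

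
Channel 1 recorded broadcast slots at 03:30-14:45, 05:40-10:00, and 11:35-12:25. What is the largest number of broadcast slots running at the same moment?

2

Walk the sorted start/end points keeping a running depth.
The depth first hits 2 at 05:40.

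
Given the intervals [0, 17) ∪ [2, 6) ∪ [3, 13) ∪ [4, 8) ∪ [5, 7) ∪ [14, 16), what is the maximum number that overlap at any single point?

5

Sweep endpoints in order; track running count of active intervals.
Peak of 5 reached at 5.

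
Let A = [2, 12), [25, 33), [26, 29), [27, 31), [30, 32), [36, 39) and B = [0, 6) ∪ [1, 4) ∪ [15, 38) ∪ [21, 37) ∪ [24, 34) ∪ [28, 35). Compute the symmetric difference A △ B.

[0, 2) ∪ [6, 12) ∪ [15, 25) ∪ [33, 36) ∪ [38, 39)

A, merged: [2, 12), [25, 33), [36, 39).
B, merged: [0, 6), [15, 38).
A \ B = [6, 12), [38, 39).
B \ A = [0, 2), [15, 25), [33, 36).
Union of the two gives the symmetric difference.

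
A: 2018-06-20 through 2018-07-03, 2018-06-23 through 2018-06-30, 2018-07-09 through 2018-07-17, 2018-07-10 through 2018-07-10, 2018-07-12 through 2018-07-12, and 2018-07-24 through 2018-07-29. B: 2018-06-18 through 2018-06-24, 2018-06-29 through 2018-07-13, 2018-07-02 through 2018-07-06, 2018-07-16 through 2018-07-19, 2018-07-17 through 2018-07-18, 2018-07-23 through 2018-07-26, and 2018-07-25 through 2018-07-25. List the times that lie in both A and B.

First set merges to 2018-06-20 through 2018-07-03, 2018-07-09 through 2018-07-17, 2018-07-24 through 2018-07-29.
Second set merges to 2018-06-18 through 2018-06-24, 2018-06-29 through 2018-07-13, 2018-07-16 through 2018-07-19, 2018-07-23 through 2018-07-26.
2018-06-20 through 2018-07-03 overlaps B on 2018-06-20 through 2018-06-24, 2018-06-29 through 2018-07-03.
2018-07-09 through 2018-07-17 overlaps B on 2018-07-09 through 2018-07-13, 2018-07-16 through 2018-07-17.
2018-07-24 through 2018-07-29 overlaps B on 2018-07-24 through 2018-07-26.

2018-06-20 through 2018-06-24, 2018-06-29 through 2018-07-03, 2018-07-09 through 2018-07-13, 2018-07-16 through 2018-07-17, 2018-07-24 through 2018-07-26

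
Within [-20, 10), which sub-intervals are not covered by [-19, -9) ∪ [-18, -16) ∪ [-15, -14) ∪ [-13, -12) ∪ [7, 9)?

[-20, -19) ∪ [-9, 7) ∪ [9, 10)

After merging, the occupied span is [-19, -9), [7, 9).
Gaps within [-20, 10): [-20, -19), [-9, 7), [9, 10).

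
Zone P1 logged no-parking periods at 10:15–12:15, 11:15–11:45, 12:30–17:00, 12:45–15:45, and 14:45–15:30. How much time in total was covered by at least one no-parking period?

Merged: 10:15–12:15, 12:30–17:00.
Lengths: 2 h + 4 h 30 min = 6 h 30 min.

6 h 30 min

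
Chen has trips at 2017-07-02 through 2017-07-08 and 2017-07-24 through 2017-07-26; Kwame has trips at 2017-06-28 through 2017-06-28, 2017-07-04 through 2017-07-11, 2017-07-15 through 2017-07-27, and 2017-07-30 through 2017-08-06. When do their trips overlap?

2017-07-02 through 2017-07-08 meets the second set on 2017-07-04 through 2017-07-08.
2017-07-24 through 2017-07-26 meets the second set on 2017-07-24 through 2017-07-26.

2017-07-04 through 2017-07-08, 2017-07-24 through 2017-07-26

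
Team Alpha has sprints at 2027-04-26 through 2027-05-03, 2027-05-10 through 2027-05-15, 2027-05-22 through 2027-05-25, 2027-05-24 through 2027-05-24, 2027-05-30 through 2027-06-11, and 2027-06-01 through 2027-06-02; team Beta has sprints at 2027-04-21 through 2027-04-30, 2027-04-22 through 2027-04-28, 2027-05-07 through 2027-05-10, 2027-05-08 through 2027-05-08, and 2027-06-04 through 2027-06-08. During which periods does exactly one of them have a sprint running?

2027-04-21 through 2027-04-25, 2027-05-01 through 2027-05-03, 2027-05-07 through 2027-05-09, 2027-05-11 through 2027-05-15, 2027-05-22 through 2027-05-25, 2027-05-30 through 2027-06-03, 2027-06-09 through 2027-06-11

A, merged: 2027-04-26 through 2027-05-03, 2027-05-10 through 2027-05-15, 2027-05-22 through 2027-05-25, 2027-05-30 through 2027-06-11.
B, merged: 2027-04-21 through 2027-04-30, 2027-05-07 through 2027-05-10, 2027-06-04 through 2027-06-08.
Only in the first: 2027-05-01 through 2027-05-03, 2027-05-11 through 2027-05-15, 2027-05-22 through 2027-05-25, 2027-05-30 through 2027-06-03, 2027-06-09 through 2027-06-11.
Only in the second: 2027-04-21 through 2027-04-25, 2027-05-07 through 2027-05-09.
Together these are the periods covered by exactly one.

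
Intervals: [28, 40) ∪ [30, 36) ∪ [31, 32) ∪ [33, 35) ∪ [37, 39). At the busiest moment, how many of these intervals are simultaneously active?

3

At 31, 3 of the intervals are simultaneously active.
No point has more.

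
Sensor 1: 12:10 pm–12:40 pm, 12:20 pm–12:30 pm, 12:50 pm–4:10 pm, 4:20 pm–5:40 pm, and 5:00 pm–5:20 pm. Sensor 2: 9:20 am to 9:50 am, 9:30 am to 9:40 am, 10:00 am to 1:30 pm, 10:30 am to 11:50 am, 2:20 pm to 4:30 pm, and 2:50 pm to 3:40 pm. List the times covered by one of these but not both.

A, merged: 12:10 pm-12:40 pm, 12:50 pm-4:10 pm, 4:20 pm-5:40 pm.
B, merged: 9:20 am-9:50 am, 10:00 am-1:30 pm, 2:20 pm-4:30 pm.
A \ B = 1:30 pm-2:20 pm, 4:30 pm-5:40 pm.
B \ A = 9:20 am-9:50 am, 10:00 am-12:10 pm, 12:40 pm-12:50 pm, 4:10 pm-4:20 pm.
Union of the two gives the symmetric difference.

9:20 am-9:50 am, 10:00 am-12:10 pm, 12:40 pm-12:50 pm, 1:30 pm-2:20 pm, 4:10 pm-4:20 pm, 4:30 pm-5:40 pm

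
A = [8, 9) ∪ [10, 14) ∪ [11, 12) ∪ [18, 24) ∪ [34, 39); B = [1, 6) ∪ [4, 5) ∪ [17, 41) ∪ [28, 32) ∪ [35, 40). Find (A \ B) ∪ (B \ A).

Merge the first list: [8, 9), [10, 14), [18, 24), [34, 39).
Merge the second list: [1, 6), [17, 41).
A \ B = [8, 9), [10, 14).
B \ A = [1, 6), [17, 18), [24, 34), [39, 41).
Union of the two gives the symmetric difference.

[1, 6) ∪ [8, 9) ∪ [10, 14) ∪ [17, 18) ∪ [24, 34) ∪ [39, 41)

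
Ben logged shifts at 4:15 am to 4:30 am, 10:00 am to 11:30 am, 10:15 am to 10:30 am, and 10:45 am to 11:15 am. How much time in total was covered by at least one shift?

Merged: 4:15 am-4:30 am, 10:00 am-11:30 am.
Lengths: 15 min + 1 h 30 min = 1 h 45 min.

1 h 45 min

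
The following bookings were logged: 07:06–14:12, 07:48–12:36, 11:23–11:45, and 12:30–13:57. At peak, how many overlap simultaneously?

Sweep endpoints in order; track running count of active intervals.
Peak of 3 reached at 11:23.

3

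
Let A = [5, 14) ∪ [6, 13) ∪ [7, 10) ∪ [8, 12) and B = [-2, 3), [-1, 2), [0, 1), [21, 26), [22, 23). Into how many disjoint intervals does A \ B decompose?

Merge the first list: [5, 14).
Merge the second list: [-2, 3), [21, 26).
A \ B = [5, 14).
That is 1 disjoint piece.

1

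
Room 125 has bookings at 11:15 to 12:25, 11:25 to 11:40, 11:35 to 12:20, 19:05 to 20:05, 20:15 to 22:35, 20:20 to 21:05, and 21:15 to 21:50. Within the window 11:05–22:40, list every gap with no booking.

11:05–11:15, 12:25–19:05, 20:05–20:15, 22:35–22:40

Covered (merged): 11:15–12:25, 19:05–20:05, 20:15–22:35.
Gaps within 11:05–22:40: 11:05–11:15, 12:25–19:05, 20:05–20:15, 22:35–22:40.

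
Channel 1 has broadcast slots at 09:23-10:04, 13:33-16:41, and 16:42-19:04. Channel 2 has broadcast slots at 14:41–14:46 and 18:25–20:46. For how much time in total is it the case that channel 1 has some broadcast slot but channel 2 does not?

5 h 27 min

A \ B = 09:23-10:04, 13:33-14:41, 14:46-16:41, 16:42-18:25.
Total: 41 min + 1 h 8 min + 1 h 55 min + 1 h 43 min = 5 h 27 min.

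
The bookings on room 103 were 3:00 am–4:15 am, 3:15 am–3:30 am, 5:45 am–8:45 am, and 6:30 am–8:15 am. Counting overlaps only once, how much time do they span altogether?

4 h 15 min

Merged: 3:00 am–4:15 am, 5:45 am–8:45 am.
Lengths: 1 h 15 min + 3 h = 4 h 15 min.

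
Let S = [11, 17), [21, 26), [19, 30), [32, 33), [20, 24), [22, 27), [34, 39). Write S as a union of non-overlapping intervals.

Sort by start: [11, 17), [19, 30), [20, 24), [21, 26), [22, 27), [32, 33), [34, 39).
[19, 30) is disjoint → start new block.
[20, 24) overlaps/touches [19, 30) → extend to [19, 30).
[21, 26) overlaps/touches [19, 30) → extend to [19, 30).
[22, 27) overlaps/touches [19, 30) → extend to [19, 30).
[32, 33) is disjoint → start new block.
[34, 39) is disjoint → start new block.

[11, 17) ∪ [19, 30) ∪ [32, 33) ∪ [34, 39)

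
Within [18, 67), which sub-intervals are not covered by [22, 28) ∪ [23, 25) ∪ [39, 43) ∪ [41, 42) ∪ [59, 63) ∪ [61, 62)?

[18, 22) ∪ [28, 39) ∪ [43, 59) ∪ [63, 67)

Covered (merged): [22, 28), [39, 43), [59, 63).
Gaps within [18, 67): [18, 22), [28, 39), [43, 59), [63, 67).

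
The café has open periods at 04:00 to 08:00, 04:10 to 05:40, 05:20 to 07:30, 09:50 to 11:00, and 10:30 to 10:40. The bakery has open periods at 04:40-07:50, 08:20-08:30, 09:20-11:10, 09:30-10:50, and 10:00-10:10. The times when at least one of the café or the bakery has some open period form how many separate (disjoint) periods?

A, merged: 04:00-08:00, 09:50-11:00.
B, merged: 04:40-07:50, 08:20-08:30, 09:20-11:10.
A ∪ B = 04:00-08:00, 08:20-08:30, 09:20-11:10.
That is 3 disjoint pieces.

3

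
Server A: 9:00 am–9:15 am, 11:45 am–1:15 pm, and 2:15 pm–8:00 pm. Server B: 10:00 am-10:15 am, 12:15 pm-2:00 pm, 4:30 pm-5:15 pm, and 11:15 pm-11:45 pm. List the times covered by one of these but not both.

9:00 am–9:15 am, 10:00 am–10:15 am, 11:45 am–12:15 pm, 1:15 pm–2:00 pm, 2:15 pm–4:30 pm, 5:15 pm–8:00 pm, 11:15 pm–11:45 pm

Only in the first: 9:00 am–9:15 am, 11:45 am–12:15 pm, 2:15 pm–4:30 pm, 5:15 pm–8:00 pm.
Only in the second: 10:00 am–10:15 am, 1:15 pm–2:00 pm, 11:15 pm–11:45 pm.
Together these are the periods covered by exactly one.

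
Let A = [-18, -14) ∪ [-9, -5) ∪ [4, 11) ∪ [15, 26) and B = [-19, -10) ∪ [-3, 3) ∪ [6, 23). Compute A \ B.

[-9, -5) ∪ [4, 6) ∪ [23, 26)

[-18, -14) lies entirely inside B → drops out.
[-9, -5) is untouched.
[4, 11) with B removed leaves [4, 6).
[15, 26) with B removed leaves [23, 26).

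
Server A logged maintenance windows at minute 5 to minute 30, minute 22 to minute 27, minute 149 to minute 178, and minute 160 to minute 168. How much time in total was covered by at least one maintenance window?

Merged: minute 5 to minute 30, minute 149 to minute 178.
Lengths: 25 minutes + 29 minutes = 54 minutes.

54 minutes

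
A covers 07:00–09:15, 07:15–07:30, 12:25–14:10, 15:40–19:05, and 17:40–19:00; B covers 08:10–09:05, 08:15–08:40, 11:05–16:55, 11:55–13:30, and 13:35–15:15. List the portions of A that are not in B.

07:00-08:10, 09:05-09:15, 16:55-19:05

Merge the first list: 07:00-09:15, 12:25-14:10, 15:40-19:05.
Merge the second list: 08:10-09:05, 11:05-16:55.
07:00-09:15 with B removed leaves 07:00-08:10, 09:05-09:15.
12:25-14:10 lies entirely inside B → drops out.
15:40-19:05 with B removed leaves 16:55-19:05.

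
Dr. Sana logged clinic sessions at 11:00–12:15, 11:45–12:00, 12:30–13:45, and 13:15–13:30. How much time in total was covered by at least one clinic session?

Merged: 11:00–12:15, 12:30–13:45.
Lengths: 1 h 15 min + 1 h 15 min = 2 h 30 min.

2 h 30 min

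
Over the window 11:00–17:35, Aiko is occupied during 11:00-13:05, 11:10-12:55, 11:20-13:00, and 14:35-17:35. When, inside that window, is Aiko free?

13:05–14:35

After merging, the occupied span is 11:00–13:05, 14:35–17:35.
Gaps within 11:00–17:35: 13:05–14:35.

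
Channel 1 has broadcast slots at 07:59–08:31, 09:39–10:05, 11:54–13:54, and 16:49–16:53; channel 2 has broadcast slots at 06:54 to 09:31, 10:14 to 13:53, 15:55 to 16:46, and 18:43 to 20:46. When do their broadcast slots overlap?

07:59–08:31 overlaps B on 07:59–08:31.
09:39–10:05 falls entirely outside B.
11:54–13:54 overlaps B on 11:54–13:53.
16:49–16:53 falls entirely outside B.

07:59–08:31, 11:54–13:53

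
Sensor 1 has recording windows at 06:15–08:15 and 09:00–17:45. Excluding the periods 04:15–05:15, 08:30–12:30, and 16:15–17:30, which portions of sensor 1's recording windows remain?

06:15–08:15, 12:30–16:15, 17:30–17:45

06:15–08:15: nothing removed.
09:00–17:45 \ B = 12:30–16:15, 17:30–17:45.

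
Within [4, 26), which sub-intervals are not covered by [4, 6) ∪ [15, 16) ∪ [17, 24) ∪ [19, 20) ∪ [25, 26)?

After merging, the occupied span is [4, 6), [15, 16), [17, 24), [25, 26).
Gaps within [4, 26): [6, 15), [16, 17), [24, 25).

[6, 15) ∪ [16, 17) ∪ [24, 25)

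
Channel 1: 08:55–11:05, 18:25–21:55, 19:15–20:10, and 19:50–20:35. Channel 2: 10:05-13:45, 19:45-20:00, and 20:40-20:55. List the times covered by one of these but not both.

08:55-10:05, 11:05-13:45, 18:25-19:45, 20:00-20:40, 20:55-21:55

Merge the first list: 08:55-11:05, 18:25-21:55.
A \ B = 08:55-10:05, 18:25-19:45, 20:00-20:40, 20:55-21:55.
B \ A = 11:05-13:45.
Union of the two gives the symmetric difference.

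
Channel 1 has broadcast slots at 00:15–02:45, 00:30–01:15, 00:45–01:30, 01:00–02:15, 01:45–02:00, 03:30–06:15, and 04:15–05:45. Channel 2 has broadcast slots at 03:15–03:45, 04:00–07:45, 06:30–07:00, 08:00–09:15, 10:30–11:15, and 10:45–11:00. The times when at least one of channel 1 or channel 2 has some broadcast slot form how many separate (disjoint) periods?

4

Merge the first list: 00:15–02:45, 03:30–06:15.
Merge the second list: 03:15–03:45, 04:00–07:45, 08:00–09:15, 10:30–11:15.
A ∪ B = 00:15–02:45, 03:15–07:45, 08:00–09:15, 10:30–11:15.
That is 4 disjoint pieces.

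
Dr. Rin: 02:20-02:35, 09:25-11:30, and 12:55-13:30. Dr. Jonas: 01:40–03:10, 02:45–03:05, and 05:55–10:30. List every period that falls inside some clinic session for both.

02:20–02:35, 09:25–10:30

B, merged: 01:40–03:10, 05:55–10:30.
02:20–02:35 meets the second set on 02:20–02:35.
09:25–11:30 meets the second set on 09:25–10:30.
12:55–13:30: no overlap with the second set.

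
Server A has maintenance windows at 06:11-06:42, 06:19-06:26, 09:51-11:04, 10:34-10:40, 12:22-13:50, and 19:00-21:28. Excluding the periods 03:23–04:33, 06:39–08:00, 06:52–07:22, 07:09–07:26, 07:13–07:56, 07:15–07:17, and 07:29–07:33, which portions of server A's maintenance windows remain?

First set merges to 06:11-06:42, 09:51-11:04, 12:22-13:50, 19:00-21:28.
Second set merges to 03:23-04:33, 06:39-08:00.
06:11-06:42 \ B = 06:11-06:39.
09:51-11:04: nothing removed.
12:22-13:50: nothing removed.
19:00-21:28: nothing removed.

06:11-06:39, 09:51-11:04, 12:22-13:50, 19:00-21:28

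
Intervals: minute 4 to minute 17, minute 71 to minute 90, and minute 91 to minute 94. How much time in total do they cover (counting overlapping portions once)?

35 minutes

Merged: minute 4 to minute 17, minute 71 to minute 90, minute 91 to minute 94.
Lengths: 13 minutes + 19 minutes + 3 minutes = 35 minutes.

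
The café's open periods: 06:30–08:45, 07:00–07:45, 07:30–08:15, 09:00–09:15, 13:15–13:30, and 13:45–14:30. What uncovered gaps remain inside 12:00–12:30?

Covered (merged): 06:30-08:45, 09:00-09:15, 13:15-13:30, 13:45-14:30.
Uncovered inside 12:00-12:30: 12:00-12:30.

12:00-12:30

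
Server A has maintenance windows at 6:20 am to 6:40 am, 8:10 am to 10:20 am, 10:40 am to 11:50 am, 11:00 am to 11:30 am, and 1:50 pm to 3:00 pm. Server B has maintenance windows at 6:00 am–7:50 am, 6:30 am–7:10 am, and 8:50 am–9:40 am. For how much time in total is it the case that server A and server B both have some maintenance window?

First set merges to 6:20 am–6:40 am, 8:10 am–10:20 am, 10:40 am–11:50 am, 1:50 pm–3:00 pm.
Second set merges to 6:00 am–7:50 am, 8:50 am–9:40 am.
A ∩ B = 6:20 am–6:40 am, 8:50 am–9:40 am.
Total: 20 min + 50 min = 1 h 10 min.

1 h 10 min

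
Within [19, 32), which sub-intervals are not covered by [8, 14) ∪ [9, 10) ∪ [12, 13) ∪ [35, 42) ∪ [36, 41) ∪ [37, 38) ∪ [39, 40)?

[19, 32)

The merged coverage is [8, 14), [35, 42).
Gaps within [19, 32): [19, 32).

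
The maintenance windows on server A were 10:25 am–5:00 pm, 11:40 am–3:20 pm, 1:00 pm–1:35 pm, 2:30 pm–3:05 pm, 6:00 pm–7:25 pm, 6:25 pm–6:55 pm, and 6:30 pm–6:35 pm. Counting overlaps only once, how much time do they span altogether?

8 h

Merged: 10:25 am-5:00 pm, 6:00 pm-7:25 pm.
Lengths: 6 h 35 min + 1 h 25 min = 8 h.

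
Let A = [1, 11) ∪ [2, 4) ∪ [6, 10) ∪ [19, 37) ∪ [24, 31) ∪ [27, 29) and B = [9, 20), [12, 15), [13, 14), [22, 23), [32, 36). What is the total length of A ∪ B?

36

First set merges to [1, 11), [19, 37).
Second set merges to [9, 20), [22, 23), [32, 36).
A ∪ B = [1, 37).
Total: 36.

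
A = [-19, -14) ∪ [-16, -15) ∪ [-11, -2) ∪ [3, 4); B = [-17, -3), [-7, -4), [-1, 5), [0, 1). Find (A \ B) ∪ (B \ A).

Merge the first list: [-19, -14), [-11, -2), [3, 4).
Merge the second list: [-17, -3), [-1, 5).
Only in the first: [-19, -17), [-3, -2).
Only in the second: [-14, -11), [-1, 3), [4, 5).
Together these are the periods covered by exactly one.

[-19, -17) ∪ [-14, -11) ∪ [-3, -2) ∪ [-1, 3) ∪ [4, 5)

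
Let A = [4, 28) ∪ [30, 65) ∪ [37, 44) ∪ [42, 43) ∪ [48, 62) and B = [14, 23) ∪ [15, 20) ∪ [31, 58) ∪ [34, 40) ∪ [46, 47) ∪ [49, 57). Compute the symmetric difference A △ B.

[4, 14) ∪ [23, 28) ∪ [30, 31) ∪ [58, 65)

A, merged: [4, 28), [30, 65).
B, merged: [14, 23), [31, 58).
A \ B = [4, 14), [23, 28), [30, 31), [58, 65).
B \ A = none.
Union of the two gives the symmetric difference.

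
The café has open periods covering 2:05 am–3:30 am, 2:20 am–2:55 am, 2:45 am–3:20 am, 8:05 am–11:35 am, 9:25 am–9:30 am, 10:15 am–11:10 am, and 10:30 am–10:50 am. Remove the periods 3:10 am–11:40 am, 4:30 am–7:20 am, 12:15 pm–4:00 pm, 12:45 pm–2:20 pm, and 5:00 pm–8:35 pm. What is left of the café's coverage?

Merge the first list: 2:05 am-3:30 am, 8:05 am-11:35 am.
Merge the second list: 3:10 am-11:40 am, 12:15 pm-4:00 pm, 5:00 pm-8:35 pm.
2:05 am-3:30 am \ B = 2:05 am-3:10 am.
8:05 am-11:35 am: entirely removed.

2:05 am-3:10 am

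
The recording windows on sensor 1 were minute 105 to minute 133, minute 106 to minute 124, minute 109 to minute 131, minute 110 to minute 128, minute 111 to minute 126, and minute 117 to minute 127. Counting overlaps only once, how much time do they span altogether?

28 minutes

Merged: minute 105 to minute 133.
Length: 28 minutes.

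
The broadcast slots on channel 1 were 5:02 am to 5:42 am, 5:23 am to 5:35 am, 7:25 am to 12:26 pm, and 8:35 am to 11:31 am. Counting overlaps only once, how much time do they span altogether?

5 h 41 min

Merged: 5:02 am–5:42 am, 7:25 am–12:26 pm.
Lengths: 40 min + 5 h 1 min = 5 h 41 min.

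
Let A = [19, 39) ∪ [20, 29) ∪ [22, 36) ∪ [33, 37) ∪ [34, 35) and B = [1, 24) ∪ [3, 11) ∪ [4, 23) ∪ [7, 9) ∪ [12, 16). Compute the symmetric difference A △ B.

Merge the first list: [19, 39).
Merge the second list: [1, 24).
Only in the first: [24, 39).
Only in the second: [1, 19).
Together these are the periods covered by exactly one.

[1, 19) ∪ [24, 39)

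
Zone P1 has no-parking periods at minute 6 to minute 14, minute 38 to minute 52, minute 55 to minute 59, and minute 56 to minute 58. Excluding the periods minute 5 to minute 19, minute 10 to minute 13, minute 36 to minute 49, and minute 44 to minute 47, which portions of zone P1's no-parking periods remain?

minute 49 to minute 52, minute 55 to minute 59

Merge the first list: minute 6 to minute 14, minute 38 to minute 52, minute 55 to minute 59.
Merge the second list: minute 5 to minute 19, minute 36 to minute 49.
minute 6 to minute 14: fully covered by B → removed.
minute 38 to minute 52 minus B → minute 49 to minute 52.
minute 55 to minute 59: no B overlap → unchanged.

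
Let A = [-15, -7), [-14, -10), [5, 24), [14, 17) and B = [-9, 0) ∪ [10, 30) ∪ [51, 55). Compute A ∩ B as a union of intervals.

A, merged: [-15, -7), [5, 24).
[-15, -7) overlaps B on [-9, -7).
[5, 24) overlaps B on [10, 24).

[-9, -7) ∪ [10, 24)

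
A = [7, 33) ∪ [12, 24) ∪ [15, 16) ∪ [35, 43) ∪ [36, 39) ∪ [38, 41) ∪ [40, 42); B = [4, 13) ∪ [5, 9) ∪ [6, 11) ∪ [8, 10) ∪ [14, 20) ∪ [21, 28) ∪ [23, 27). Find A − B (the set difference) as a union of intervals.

Merge the first list: [7, 33), [35, 43).
Merge the second list: [4, 13), [14, 20), [21, 28).
[7, 33) \ B = [13, 14), [20, 21), [28, 33).
[35, 43): nothing removed.

[13, 14) ∪ [20, 21) ∪ [28, 33) ∪ [35, 43)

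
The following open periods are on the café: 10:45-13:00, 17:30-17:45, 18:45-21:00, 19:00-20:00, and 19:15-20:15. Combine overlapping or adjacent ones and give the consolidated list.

17:30-17:45 is disjoint → start new block.
18:45-21:00 is disjoint → start new block.
19:00-20:00 overlaps/touches 18:45-21:00 → extend to 18:45-21:00.
19:15-20:15 overlaps/touches 18:45-21:00 → extend to 18:45-21:00.

10:45-13:00, 17:30-17:45, 18:45-21:00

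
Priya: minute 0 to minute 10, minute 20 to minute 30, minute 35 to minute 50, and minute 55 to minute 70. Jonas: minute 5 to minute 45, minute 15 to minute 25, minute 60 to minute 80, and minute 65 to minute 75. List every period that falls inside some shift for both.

minute 5 to minute 10, minute 20 to minute 30, minute 35 to minute 45, minute 60 to minute 70

B, merged: minute 5 to minute 45, minute 60 to minute 80.
minute 0 to minute 10 overlaps B on minute 5 to minute 10.
minute 20 to minute 30 overlaps B on minute 20 to minute 30.
minute 35 to minute 50 overlaps B on minute 35 to minute 45.
minute 55 to minute 70 overlaps B on minute 60 to minute 70.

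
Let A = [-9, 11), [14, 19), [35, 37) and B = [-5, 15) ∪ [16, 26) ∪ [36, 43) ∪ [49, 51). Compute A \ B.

[-9, -5) ∪ [15, 16) ∪ [35, 36)

[-9, 11) minus B → [-9, -5).
[14, 19) minus B → [15, 16).
[35, 37) minus B → [35, 36).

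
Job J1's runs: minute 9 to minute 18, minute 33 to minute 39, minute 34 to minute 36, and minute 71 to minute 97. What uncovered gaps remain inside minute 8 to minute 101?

minute 8 to minute 9, minute 18 to minute 33, minute 39 to minute 71, minute 97 to minute 101

After merging, the occupied span is minute 9 to minute 18, minute 33 to minute 39, minute 71 to minute 97.
Complement within minute 8 to minute 101: minute 8 to minute 9, minute 18 to minute 33, minute 39 to minute 71, minute 97 to minute 101.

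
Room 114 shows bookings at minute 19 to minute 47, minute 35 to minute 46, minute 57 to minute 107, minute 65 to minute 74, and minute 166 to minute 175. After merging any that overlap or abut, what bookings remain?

minute 19 to minute 47, minute 57 to minute 107, minute 166 to minute 175

minute 35 to minute 46 overlaps/touches minute 19 to minute 47 → extend to minute 19 to minute 47.
minute 57 to minute 107 is disjoint → start new block.
minute 65 to minute 74 overlaps/touches minute 57 to minute 107 → extend to minute 57 to minute 107.
minute 166 to minute 175 is disjoint → start new block.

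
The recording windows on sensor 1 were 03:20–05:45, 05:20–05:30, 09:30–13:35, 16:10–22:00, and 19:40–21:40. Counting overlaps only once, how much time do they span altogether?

12 h 20 min

Merged: 03:20-05:45, 09:30-13:35, 16:10-22:00.
Lengths: 2 h 25 min + 4 h 5 min + 5 h 50 min = 12 h 20 min.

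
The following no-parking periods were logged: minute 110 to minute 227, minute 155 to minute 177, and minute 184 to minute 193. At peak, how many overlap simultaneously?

Walk the sorted start/end points keeping a running depth.
The depth first hits 2 at minute 155.

2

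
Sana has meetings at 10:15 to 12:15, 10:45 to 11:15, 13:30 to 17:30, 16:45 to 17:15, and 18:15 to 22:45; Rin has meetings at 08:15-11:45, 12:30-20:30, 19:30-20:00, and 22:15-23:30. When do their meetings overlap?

10:15–11:45, 13:30–17:30, 18:15–20:30, 22:15–22:45

First set merges to 10:15–12:15, 13:30–17:30, 18:15–22:45.
Second set merges to 08:15–11:45, 12:30–20:30, 22:15–23:30.
10:15–12:15 meets the second set on 10:15–11:45.
13:30–17:30 meets the second set on 13:30–17:30.
18:15–22:45 meets the second set on 18:15–20:30, 22:15–22:45.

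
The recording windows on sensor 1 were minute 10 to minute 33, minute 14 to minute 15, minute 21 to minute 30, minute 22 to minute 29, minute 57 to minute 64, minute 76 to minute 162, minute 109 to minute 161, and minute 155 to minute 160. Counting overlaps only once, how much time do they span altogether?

116 minutes

Merged: minute 10 to minute 33, minute 57 to minute 64, minute 76 to minute 162.
Lengths: 23 minutes + 7 minutes + 86 minutes = 116 minutes.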